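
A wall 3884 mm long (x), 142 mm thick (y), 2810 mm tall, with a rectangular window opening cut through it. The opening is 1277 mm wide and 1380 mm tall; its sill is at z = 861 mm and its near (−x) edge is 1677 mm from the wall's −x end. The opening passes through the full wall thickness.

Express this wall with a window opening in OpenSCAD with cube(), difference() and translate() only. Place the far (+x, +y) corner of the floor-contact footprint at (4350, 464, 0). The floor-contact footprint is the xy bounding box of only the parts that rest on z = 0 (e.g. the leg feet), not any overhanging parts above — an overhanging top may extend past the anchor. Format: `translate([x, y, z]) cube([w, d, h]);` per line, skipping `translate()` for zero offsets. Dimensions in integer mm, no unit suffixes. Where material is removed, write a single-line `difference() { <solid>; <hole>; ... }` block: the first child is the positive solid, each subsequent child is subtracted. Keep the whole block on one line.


difference() { translate([466, 322, 0]) cube([3884, 142, 2810]); translate([2143, 322, 861]) cube([1277, 142, 1380]); }


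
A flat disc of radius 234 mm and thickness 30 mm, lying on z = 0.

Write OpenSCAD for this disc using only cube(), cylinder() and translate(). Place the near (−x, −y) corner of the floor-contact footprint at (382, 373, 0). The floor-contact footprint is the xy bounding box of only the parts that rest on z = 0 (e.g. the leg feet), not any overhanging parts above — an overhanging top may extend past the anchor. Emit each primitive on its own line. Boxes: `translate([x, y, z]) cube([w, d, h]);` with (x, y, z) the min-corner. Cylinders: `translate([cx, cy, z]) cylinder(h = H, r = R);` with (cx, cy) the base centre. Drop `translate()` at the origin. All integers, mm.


translate([616, 607, 0]) cylinder(h = 30, r = 234);


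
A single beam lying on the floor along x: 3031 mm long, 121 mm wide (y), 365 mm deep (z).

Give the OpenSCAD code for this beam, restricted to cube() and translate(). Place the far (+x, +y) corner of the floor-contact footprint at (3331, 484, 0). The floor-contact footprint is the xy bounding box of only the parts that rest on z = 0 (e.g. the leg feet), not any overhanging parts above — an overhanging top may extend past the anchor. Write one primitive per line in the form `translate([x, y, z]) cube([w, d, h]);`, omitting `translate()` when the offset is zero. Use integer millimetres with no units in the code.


translate([300, 363, 0]) cube([3031, 121, 365]);


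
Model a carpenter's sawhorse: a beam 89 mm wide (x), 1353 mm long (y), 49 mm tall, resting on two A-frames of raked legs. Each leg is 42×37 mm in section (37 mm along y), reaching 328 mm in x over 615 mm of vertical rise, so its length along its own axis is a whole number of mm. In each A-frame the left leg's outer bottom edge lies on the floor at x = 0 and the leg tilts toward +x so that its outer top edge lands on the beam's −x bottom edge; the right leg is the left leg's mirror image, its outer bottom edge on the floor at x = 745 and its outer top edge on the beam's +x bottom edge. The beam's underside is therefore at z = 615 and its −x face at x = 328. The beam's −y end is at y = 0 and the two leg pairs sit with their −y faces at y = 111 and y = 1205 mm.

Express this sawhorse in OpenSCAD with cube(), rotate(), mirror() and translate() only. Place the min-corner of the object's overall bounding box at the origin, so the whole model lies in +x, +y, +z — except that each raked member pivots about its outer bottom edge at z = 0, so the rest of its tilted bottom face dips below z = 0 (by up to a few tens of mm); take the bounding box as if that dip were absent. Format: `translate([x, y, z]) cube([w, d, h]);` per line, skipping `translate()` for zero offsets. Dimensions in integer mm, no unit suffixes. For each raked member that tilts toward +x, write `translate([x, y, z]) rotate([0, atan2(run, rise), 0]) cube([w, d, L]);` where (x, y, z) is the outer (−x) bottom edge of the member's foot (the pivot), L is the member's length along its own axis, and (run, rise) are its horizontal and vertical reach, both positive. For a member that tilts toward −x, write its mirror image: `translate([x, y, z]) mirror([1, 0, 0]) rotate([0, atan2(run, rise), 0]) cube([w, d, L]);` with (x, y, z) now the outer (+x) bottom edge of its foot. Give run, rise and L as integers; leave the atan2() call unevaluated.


translate([328, 0, 615]) cube([89, 1353, 49]);
translate([0, 111, 0]) rotate([0, atan2(328, 615), 0]) cube([42, 37, 697]);
translate([745, 111, 0]) mirror([1, 0, 0]) rotate([0, atan2(328, 615), 0]) cube([42, 37, 697]);
translate([0, 1205, 0]) rotate([0, atan2(328, 615), 0]) cube([42, 37, 697]);
translate([745, 1205, 0]) mirror([1, 0, 0]) rotate([0, atan2(328, 615), 0]) cube([42, 37, 697]);


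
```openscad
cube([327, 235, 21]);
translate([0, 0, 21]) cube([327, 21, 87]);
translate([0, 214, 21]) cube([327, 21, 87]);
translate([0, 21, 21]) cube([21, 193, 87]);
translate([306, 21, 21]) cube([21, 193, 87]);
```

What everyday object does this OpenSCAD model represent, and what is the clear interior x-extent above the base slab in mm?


An open box. The internal width is 285 mm.

A 327×235 base slab with four walls standing on it — an open box. The base is 327 mm wide and the walls are 21 mm thick, so the internal width is 327 − 2 × 21 = 285 mm.


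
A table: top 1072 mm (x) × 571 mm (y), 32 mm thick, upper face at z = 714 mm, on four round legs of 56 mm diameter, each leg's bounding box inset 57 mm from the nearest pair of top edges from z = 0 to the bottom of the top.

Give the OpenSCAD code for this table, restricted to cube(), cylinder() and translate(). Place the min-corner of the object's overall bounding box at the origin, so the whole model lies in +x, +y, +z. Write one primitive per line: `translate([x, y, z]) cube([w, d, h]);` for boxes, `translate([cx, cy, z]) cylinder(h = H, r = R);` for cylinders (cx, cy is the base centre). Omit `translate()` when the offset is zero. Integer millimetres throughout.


translate([0, 0, 682]) cube([1072, 571, 32]);
translate([85, 85, 0]) cylinder(h = 682, r = 28);
translate([987, 85, 0]) cylinder(h = 682, r = 28);
translate([85, 486, 0]) cylinder(h = 682, r = 28);
translate([987, 486, 0]) cylinder(h = 682, r = 28);


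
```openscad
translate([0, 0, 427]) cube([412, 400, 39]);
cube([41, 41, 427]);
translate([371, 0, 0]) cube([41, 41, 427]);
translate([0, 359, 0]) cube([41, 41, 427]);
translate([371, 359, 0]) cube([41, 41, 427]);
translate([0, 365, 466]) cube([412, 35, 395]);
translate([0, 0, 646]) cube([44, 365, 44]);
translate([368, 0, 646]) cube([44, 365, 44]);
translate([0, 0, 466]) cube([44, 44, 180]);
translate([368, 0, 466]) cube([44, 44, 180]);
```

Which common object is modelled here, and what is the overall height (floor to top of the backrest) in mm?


A chair. The overall height is 861 mm.

A slab on four corner posts with a tall panel at the back — a chair. The seat slab sits at z = 427 with thickness 39, and the 395 mm backrest starts at the seat top, so the overall height is 427 + 39 + 395 = 861 mm.


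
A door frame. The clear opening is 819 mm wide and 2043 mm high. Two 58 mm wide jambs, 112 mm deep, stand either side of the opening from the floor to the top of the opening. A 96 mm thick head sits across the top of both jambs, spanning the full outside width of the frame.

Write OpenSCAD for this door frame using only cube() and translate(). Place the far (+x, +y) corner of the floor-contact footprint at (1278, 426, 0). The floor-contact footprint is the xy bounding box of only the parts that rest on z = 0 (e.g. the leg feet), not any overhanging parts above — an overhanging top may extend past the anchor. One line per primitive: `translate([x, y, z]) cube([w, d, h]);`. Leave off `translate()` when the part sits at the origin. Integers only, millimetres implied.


translate([343, 314, 0]) cube([58, 112, 2043]);
translate([1220, 314, 0]) cube([58, 112, 2043]);
translate([343, 314, 2043]) cube([935, 112, 96]);


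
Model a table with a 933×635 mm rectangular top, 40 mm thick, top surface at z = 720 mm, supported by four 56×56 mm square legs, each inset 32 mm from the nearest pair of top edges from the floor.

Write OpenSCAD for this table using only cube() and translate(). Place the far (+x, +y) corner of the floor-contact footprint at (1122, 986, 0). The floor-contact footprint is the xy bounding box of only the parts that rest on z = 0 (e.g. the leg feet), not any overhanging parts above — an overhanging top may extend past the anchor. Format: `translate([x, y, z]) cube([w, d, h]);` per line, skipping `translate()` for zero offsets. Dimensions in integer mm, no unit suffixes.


translate([221, 383, 680]) cube([933, 635, 40]);
translate([253, 415, 0]) cube([56, 56, 680]);
translate([1066, 415, 0]) cube([56, 56, 680]);
translate([253, 930, 0]) cube([56, 56, 680]);
translate([1066, 930, 0]) cube([56, 56, 680]);


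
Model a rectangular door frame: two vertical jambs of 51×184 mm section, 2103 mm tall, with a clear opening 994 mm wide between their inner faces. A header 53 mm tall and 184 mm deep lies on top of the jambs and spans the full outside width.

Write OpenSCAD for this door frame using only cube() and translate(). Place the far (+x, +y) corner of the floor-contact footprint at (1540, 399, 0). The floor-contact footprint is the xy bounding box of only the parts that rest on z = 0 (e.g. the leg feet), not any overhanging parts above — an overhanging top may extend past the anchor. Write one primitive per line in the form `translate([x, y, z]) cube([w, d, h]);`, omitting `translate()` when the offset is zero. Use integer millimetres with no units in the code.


translate([444, 215, 0]) cube([51, 184, 2103]);
translate([1489, 215, 0]) cube([51, 184, 2103]);
translate([444, 215, 2103]) cube([1096, 184, 53]);


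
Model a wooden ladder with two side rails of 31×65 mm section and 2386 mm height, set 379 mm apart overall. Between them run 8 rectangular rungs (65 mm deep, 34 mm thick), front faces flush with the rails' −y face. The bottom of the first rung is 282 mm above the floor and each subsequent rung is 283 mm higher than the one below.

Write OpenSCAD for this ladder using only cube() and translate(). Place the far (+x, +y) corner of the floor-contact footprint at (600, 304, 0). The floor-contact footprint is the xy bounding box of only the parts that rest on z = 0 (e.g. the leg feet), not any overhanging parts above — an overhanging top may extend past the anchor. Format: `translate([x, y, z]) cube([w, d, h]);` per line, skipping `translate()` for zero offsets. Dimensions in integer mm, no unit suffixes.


translate([221, 239, 0]) cube([31, 65, 2386]);
translate([569, 239, 0]) cube([31, 65, 2386]);
translate([252, 239, 282]) cube([317, 65, 34]);
translate([252, 239, 565]) cube([317, 65, 34]);
translate([252, 239, 848]) cube([317, 65, 34]);
translate([252, 239, 1131]) cube([317, 65, 34]);
translate([252, 239, 1414]) cube([317, 65, 34]);
translate([252, 239, 1697]) cube([317, 65, 34]);
translate([252, 239, 1980]) cube([317, 65, 34]);
translate([252, 239, 2263]) cube([317, 65, 34]);


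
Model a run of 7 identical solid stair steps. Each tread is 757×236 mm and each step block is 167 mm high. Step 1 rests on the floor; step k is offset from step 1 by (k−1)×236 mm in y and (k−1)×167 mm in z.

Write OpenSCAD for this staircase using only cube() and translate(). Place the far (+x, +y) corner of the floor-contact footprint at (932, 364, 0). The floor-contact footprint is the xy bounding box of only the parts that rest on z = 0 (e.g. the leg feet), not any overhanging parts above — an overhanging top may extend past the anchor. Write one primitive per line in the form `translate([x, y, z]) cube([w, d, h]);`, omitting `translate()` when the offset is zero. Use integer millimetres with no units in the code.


translate([175, 128, 0]) cube([757, 236, 167]);
translate([175, 364, 167]) cube([757, 236, 167]);
translate([175, 600, 334]) cube([757, 236, 167]);
translate([175, 836, 501]) cube([757, 236, 167]);
translate([175, 1072, 668]) cube([757, 236, 167]);
translate([175, 1308, 835]) cube([757, 236, 167]);
translate([175, 1544, 1002]) cube([757, 236, 167]);


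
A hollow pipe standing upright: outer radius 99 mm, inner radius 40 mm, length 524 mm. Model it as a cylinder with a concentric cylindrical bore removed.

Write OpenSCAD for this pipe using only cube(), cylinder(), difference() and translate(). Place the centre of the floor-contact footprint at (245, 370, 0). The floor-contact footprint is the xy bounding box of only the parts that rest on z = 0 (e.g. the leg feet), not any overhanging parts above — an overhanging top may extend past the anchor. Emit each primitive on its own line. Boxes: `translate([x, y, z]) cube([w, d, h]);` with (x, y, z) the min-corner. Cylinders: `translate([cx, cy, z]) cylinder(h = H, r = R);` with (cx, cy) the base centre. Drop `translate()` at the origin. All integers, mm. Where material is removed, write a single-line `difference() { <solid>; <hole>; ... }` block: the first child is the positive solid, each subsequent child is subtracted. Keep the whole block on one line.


difference() { translate([245, 370, 0]) cylinder(h = 524, r = 99); translate([245, 370, 0]) cylinder(h = 524, r = 40); }


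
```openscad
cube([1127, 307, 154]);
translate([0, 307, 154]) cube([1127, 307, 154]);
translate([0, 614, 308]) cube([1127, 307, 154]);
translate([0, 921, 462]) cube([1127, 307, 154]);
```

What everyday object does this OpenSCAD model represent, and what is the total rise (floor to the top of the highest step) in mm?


A staircase. The total rise is 616 mm.

4 identical blocks, each offset up and back from the previous — a staircase. Each step is 154 mm tall and there are 4 of them, so the total rise is 4 × 154 = 616 mm.


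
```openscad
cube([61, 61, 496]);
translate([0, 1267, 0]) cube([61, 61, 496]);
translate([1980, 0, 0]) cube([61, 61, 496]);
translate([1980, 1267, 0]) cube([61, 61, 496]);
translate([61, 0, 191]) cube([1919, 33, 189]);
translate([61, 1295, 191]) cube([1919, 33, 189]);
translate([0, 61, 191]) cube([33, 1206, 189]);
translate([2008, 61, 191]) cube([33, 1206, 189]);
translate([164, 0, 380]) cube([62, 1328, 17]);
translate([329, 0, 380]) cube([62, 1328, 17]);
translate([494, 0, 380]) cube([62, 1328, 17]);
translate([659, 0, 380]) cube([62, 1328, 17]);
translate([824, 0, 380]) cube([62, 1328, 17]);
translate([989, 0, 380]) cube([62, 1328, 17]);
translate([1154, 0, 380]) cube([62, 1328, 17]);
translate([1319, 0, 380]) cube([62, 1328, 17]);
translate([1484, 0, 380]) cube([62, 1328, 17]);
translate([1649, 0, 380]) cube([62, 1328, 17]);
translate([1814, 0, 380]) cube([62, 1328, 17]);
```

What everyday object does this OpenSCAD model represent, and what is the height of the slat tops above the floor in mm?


A bed frame. The slat-top height is 397 mm.

Four posts, four rails, and a row of slats — a bed frame. Slats sit on the rails at z = 191 + 189 = 380; with slat thickness 17, the top is 397 mm.


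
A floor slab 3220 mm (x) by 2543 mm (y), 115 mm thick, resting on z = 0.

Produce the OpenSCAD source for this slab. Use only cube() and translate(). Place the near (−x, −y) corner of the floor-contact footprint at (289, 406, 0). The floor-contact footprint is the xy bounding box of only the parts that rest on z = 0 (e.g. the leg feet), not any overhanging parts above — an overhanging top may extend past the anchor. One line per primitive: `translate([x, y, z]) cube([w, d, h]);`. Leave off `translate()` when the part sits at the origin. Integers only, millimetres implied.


translate([289, 406, 0]) cube([3220, 2543, 115]);


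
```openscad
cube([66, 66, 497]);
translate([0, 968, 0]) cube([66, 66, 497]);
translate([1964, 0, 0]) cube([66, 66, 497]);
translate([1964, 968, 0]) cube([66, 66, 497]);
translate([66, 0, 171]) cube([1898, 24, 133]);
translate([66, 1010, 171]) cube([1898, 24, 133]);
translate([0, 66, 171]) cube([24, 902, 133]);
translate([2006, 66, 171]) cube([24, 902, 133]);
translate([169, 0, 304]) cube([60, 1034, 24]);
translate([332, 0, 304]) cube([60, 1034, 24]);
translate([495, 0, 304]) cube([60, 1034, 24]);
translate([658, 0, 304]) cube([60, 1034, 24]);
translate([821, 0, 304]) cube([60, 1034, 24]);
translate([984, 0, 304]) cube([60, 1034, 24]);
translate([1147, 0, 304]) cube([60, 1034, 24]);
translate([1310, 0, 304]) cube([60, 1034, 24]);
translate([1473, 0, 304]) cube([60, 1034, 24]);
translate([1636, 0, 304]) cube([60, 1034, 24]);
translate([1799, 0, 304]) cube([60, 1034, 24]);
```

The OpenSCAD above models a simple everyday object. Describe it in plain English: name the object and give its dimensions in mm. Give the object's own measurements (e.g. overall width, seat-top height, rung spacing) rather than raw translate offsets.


A bed frame 2030 mm long (x) by 1034 mm wide (y). Four 66×66 mm corner posts, 497 mm tall, at the corners of the footprint. Four rails of 24 mm thickness and 133 mm height run between adjacent posts with their undersides at z = 171 mm, their outer faces flush with the outside of the frame (the two x-running rails run between the posts' inner faces; the two y-running rails run between the posts' inner faces). 11 slats, each 60 mm wide (x) and 24 mm thick, lie across the top of the two x-running rails, running the full 1034 mm width of the frame in y; along x they sit between the end posts with a 103 mm gap after the −x posts and between neighbouring slats, leaving 105 mm before the +x posts.


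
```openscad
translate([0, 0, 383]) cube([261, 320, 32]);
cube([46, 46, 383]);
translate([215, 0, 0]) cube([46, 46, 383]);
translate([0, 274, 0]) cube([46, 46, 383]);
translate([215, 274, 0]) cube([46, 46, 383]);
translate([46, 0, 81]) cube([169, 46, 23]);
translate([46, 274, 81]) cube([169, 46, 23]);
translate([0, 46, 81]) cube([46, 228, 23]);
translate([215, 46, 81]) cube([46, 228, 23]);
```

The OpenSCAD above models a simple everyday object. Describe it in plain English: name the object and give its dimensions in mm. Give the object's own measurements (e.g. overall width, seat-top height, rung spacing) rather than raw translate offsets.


A four-legged stool. The seat is a 261×320×32 mm slab whose top surface is at z = 415 mm; four square legs, each 46×46 mm in cross-section, run from the floor (z = 0) to the underside of the seat, each flush with a corner of the seat. Four stretchers, 46 mm wide and 23 mm tall, connect adjacent legs with their undersides at z = 81 mm, each running between the inner faces of the legs it joins and aligned with the legs' outer faces on the other axis.


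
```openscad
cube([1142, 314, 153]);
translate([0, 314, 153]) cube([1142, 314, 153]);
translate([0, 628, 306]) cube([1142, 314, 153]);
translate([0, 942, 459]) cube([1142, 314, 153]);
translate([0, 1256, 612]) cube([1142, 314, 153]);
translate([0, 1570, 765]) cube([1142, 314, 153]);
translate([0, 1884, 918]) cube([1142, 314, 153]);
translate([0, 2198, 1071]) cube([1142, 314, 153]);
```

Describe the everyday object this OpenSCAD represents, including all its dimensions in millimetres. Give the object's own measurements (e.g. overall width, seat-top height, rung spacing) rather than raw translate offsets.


A straight staircase of 8 solid steps. Each step is 1142 mm wide (x), 314 mm deep (y, the going) and 153 mm tall (the rise). The first step rests on the floor; each subsequent step sits one going further in +y and one rise higher in +z, directly behind and above the previous step with no overlap.


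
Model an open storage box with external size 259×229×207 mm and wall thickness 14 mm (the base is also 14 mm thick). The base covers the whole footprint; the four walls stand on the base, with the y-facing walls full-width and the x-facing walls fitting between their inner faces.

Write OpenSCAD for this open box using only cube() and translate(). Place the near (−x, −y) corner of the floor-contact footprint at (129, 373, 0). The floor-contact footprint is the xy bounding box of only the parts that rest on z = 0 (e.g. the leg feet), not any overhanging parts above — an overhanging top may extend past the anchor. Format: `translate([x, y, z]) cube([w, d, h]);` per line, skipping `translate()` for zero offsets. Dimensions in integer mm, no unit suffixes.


translate([129, 373, 0]) cube([259, 229, 14]);
translate([129, 373, 14]) cube([259, 14, 193]);
translate([129, 588, 14]) cube([259, 14, 193]);
translate([129, 387, 14]) cube([14, 201, 193]);
translate([374, 387, 14]) cube([14, 201, 193]);


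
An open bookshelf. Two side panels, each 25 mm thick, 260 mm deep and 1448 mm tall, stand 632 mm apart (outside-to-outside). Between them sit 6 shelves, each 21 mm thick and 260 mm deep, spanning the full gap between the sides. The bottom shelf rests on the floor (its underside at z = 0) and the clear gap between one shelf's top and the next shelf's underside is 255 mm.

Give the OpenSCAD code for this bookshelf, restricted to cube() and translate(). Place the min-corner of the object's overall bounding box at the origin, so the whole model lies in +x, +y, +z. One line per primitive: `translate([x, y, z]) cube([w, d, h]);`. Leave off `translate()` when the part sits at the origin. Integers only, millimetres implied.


cube([25, 260, 1448]);
translate([607, 0, 0]) cube([25, 260, 1448]);
translate([25, 0, 0]) cube([582, 260, 21]);
translate([25, 0, 276]) cube([582, 260, 21]);
translate([25, 0, 552]) cube([582, 260, 21]);
translate([25, 0, 828]) cube([582, 260, 21]);
translate([25, 0, 1104]) cube([582, 260, 21]);
translate([25, 0, 1380]) cube([582, 260, 21]);


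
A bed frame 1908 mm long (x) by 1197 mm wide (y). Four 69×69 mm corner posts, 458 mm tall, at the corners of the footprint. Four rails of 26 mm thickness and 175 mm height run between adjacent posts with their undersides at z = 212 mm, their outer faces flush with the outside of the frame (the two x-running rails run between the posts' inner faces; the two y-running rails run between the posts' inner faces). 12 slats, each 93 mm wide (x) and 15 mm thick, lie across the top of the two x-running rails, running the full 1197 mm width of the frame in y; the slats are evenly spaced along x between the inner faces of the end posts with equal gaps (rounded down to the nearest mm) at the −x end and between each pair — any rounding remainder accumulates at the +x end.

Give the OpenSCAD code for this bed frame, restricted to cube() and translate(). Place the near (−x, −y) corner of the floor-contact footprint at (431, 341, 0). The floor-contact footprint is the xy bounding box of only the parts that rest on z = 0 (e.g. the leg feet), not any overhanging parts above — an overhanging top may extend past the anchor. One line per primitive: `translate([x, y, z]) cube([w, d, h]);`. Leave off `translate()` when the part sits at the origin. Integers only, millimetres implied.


translate([431, 341, 0]) cube([69, 69, 458]);
translate([431, 1469, 0]) cube([69, 69, 458]);
translate([2270, 341, 0]) cube([69, 69, 458]);
translate([2270, 1469, 0]) cube([69, 69, 458]);
translate([500, 341, 212]) cube([1770, 26, 175]);
translate([500, 1512, 212]) cube([1770, 26, 175]);
translate([431, 410, 212]) cube([26, 1059, 175]);
translate([2313, 410, 212]) cube([26, 1059, 175]);
translate([550, 341, 387]) cube([93, 1197, 15]);
translate([693, 341, 387]) cube([93, 1197, 15]);
translate([836, 341, 387]) cube([93, 1197, 15]);
translate([979, 341, 387]) cube([93, 1197, 15]);
translate([1122, 341, 387]) cube([93, 1197, 15]);
translate([1265, 341, 387]) cube([93, 1197, 15]);
translate([1408, 341, 387]) cube([93, 1197, 15]);
translate([1551, 341, 387]) cube([93, 1197, 15]);
translate([1694, 341, 387]) cube([93, 1197, 15]);
translate([1837, 341, 387]) cube([93, 1197, 15]);
translate([1980, 341, 387]) cube([93, 1197, 15]);
translate([2123, 341, 387]) cube([93, 1197, 15]);


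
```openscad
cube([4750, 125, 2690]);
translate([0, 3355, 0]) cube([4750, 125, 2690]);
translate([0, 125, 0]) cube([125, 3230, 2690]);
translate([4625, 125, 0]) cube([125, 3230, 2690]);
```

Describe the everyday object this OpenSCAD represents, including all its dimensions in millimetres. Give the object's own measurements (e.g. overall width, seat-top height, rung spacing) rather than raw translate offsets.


The wall frame of a small rectangular building: four walls, each 2690 mm tall and 125 mm thick, enclosing a footprint 4750 mm (x) by 3480 mm (y) outside-to-outside, with no floor or roof. The front and back walls (the −y and +y sides) span the full width; the two side walls fit between them.


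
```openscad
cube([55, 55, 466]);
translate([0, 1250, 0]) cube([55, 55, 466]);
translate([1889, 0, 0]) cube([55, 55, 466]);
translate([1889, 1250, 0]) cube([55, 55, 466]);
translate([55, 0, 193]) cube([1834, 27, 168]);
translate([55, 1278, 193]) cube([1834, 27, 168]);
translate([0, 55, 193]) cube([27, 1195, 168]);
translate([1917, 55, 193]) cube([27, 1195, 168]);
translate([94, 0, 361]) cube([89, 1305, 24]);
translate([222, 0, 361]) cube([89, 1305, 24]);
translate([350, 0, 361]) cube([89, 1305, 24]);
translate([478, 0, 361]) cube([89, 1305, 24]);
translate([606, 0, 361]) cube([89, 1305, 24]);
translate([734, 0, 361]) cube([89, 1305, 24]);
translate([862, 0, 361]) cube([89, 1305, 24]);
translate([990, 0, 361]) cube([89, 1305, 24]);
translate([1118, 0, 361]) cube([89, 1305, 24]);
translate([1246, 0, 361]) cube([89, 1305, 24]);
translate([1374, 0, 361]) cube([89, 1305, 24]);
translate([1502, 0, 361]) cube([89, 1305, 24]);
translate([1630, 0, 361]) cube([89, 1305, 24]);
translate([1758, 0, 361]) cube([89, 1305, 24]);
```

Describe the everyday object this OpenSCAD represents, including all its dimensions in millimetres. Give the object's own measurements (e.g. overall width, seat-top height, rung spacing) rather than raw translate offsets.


A bed frame 1944 mm long (x) by 1305 mm wide (y). Four 55×55 mm corner posts, 466 mm tall, at the corners of the footprint. Four rails of 27 mm thickness and 168 mm height run between adjacent posts with their undersides at z = 193 mm, their outer faces flush with the outside of the frame (the two x-running rails run between the posts' inner faces; the two y-running rails run between the posts' inner faces). 14 slats, each 89 mm wide (x) and 24 mm thick, lie across the top of the two x-running rails, running the full 1305 mm width of the frame in y; along x they sit between the end posts with a 39 mm gap after the −x posts and between neighbouring slats, leaving 42 mm before the +x posts.


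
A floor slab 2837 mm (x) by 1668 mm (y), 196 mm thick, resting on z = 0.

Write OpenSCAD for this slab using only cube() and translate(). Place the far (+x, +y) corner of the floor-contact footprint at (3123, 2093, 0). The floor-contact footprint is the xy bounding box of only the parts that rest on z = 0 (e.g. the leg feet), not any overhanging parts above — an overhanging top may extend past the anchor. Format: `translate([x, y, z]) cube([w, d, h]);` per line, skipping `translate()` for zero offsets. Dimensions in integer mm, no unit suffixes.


translate([286, 425, 0]) cube([2837, 1668, 196]);


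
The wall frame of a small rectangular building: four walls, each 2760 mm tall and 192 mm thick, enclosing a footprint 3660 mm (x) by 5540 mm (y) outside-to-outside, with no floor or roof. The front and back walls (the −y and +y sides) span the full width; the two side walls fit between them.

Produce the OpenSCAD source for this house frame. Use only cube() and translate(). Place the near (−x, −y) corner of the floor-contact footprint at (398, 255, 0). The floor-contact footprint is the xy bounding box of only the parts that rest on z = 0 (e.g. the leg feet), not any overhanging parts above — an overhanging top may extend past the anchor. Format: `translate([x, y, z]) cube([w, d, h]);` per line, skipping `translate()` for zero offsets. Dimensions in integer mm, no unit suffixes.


translate([398, 255, 0]) cube([3660, 192, 2760]);
translate([398, 5603, 0]) cube([3660, 192, 2760]);
translate([398, 447, 0]) cube([192, 5156, 2760]);
translate([3866, 447, 0]) cube([192, 5156, 2760]);


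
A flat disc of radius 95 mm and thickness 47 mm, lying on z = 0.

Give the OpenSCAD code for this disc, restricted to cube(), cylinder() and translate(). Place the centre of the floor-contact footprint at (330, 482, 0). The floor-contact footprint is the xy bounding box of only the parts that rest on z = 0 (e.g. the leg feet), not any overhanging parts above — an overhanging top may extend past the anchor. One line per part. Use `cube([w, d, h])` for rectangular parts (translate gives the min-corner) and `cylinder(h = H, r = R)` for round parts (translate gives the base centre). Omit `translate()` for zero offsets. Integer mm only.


translate([330, 482, 0]) cylinder(h = 47, r = 95);


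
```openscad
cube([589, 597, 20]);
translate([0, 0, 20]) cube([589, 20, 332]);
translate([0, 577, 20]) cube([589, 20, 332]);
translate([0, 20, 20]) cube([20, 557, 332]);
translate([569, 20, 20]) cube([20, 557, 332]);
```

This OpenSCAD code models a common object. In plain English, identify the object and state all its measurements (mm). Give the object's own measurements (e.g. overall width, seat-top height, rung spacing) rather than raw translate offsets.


An open-topped rectangular box: outside dimensions 589×597×352 mm, with a uniform wall and base thickness of 20 mm. The base is a full 589×597 slab on the floor; four walls sit on top of the base. The front and back walls (the −y and +y sides) span the full width; the two side walls fit between them.


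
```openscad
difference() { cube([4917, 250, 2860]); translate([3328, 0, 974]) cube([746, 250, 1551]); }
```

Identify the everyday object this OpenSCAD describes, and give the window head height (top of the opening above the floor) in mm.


A wall with a window opening. The window head height is 2525 mm.

A wall with a rectangular opening subtracted — a window. Sill at z = 974, opening 1551 mm tall, so the head is at 974 + 1551 = 2525 mm.


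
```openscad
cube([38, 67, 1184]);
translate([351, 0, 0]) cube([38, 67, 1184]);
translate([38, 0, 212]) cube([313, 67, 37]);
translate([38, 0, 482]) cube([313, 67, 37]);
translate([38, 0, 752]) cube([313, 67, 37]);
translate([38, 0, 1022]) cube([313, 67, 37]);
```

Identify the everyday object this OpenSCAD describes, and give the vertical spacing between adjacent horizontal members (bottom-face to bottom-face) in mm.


A ladder. The rung spacing is 270 mm.

Two tall 38×67 posts with 4 short bars between them — a ladder. Adjacent rungs sit at z = 212 and z = 482, so the spacing is 482 − 212 = 270 mm.


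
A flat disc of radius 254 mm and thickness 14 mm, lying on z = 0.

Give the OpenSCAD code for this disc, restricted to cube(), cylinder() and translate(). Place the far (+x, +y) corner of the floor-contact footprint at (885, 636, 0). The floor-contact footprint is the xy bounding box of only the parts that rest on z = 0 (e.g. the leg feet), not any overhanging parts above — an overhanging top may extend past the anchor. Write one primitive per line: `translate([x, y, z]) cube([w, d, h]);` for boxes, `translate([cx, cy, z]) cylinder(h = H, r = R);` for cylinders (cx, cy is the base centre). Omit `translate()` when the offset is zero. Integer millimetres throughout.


translate([631, 382, 0]) cylinder(h = 14, r = 254);


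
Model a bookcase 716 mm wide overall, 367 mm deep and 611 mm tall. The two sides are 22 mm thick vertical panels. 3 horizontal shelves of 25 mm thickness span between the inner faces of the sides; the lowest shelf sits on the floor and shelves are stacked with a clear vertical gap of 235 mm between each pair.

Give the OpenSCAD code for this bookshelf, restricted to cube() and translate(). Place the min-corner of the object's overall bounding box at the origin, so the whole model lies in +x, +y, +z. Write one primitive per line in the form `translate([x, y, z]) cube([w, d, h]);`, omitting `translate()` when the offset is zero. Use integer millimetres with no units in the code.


cube([22, 367, 611]);
translate([694, 0, 0]) cube([22, 367, 611]);
translate([22, 0, 0]) cube([672, 367, 25]);
translate([22, 0, 260]) cube([672, 367, 25]);
translate([22, 0, 520]) cube([672, 367, 25]);


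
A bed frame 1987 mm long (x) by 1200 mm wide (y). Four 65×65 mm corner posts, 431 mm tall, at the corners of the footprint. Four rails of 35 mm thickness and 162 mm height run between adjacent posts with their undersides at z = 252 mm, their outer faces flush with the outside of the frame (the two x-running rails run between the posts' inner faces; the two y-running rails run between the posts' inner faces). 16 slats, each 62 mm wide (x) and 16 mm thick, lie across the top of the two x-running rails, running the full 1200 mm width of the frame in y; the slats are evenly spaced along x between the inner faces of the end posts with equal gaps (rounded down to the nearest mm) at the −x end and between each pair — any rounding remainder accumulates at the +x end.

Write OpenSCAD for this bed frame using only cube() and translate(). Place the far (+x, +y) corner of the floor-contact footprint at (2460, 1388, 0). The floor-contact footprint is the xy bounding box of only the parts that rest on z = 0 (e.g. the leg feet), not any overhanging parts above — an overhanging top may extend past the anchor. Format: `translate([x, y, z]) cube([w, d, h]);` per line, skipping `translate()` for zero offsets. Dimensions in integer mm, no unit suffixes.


translate([473, 188, 0]) cube([65, 65, 431]);
translate([473, 1323, 0]) cube([65, 65, 431]);
translate([2395, 188, 0]) cube([65, 65, 431]);
translate([2395, 1323, 0]) cube([65, 65, 431]);
translate([538, 188, 252]) cube([1857, 35, 162]);
translate([538, 1353, 252]) cube([1857, 35, 162]);
translate([473, 253, 252]) cube([35, 1070, 162]);
translate([2425, 253, 252]) cube([35, 1070, 162]);
translate([588, 188, 414]) cube([62, 1200, 16]);
translate([700, 188, 414]) cube([62, 1200, 16]);
translate([812, 188, 414]) cube([62, 1200, 16]);
translate([924, 188, 414]) cube([62, 1200, 16]);
translate([1036, 188, 414]) cube([62, 1200, 16]);
translate([1148, 188, 414]) cube([62, 1200, 16]);
translate([1260, 188, 414]) cube([62, 1200, 16]);
translate([1372, 188, 414]) cube([62, 1200, 16]);
translate([1484, 188, 414]) cube([62, 1200, 16]);
translate([1596, 188, 414]) cube([62, 1200, 16]);
translate([1708, 188, 414]) cube([62, 1200, 16]);
translate([1820, 188, 414]) cube([62, 1200, 16]);
translate([1932, 188, 414]) cube([62, 1200, 16]);
translate([2044, 188, 414]) cube([62, 1200, 16]);
translate([2156, 188, 414]) cube([62, 1200, 16]);
translate([2268, 188, 414]) cube([62, 1200, 16]);


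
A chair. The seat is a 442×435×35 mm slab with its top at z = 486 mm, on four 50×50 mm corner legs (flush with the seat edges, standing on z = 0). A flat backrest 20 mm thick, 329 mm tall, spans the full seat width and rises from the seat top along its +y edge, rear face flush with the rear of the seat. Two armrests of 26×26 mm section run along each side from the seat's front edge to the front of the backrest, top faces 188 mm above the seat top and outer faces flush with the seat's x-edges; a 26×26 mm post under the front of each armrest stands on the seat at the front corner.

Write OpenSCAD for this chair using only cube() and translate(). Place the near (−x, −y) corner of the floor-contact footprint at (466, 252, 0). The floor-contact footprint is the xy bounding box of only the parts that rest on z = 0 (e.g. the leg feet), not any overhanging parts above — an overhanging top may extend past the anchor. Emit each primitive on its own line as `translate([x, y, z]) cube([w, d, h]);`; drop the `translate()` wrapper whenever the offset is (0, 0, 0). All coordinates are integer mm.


translate([466, 252, 451]) cube([442, 435, 35]);
translate([466, 252, 0]) cube([50, 50, 451]);
translate([858, 252, 0]) cube([50, 50, 451]);
translate([466, 637, 0]) cube([50, 50, 451]);
translate([858, 637, 0]) cube([50, 50, 451]);
translate([466, 667, 486]) cube([442, 20, 329]);
translate([466, 252, 648]) cube([26, 415, 26]);
translate([882, 252, 648]) cube([26, 415, 26]);
translate([466, 252, 486]) cube([26, 26, 162]);
translate([882, 252, 486]) cube([26, 26, 162]);


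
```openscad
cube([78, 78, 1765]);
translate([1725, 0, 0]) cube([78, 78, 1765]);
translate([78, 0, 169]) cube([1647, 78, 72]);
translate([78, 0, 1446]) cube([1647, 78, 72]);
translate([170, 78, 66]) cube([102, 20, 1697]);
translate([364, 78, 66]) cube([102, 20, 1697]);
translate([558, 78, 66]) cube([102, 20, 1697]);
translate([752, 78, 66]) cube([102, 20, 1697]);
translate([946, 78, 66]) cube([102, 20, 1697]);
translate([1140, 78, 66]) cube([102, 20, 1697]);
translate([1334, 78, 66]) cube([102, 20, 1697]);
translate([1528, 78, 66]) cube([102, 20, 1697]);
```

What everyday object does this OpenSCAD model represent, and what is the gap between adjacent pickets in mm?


A fence section. The picket gap is 92 mm.

Two posts, two rails, 8 pickets — a fence section. Span 1647 mm holds 8 pickets of 102 mm with 9 equal gaps: ⌊(1647 − 8·102) / 9⌋ = 92 mm.


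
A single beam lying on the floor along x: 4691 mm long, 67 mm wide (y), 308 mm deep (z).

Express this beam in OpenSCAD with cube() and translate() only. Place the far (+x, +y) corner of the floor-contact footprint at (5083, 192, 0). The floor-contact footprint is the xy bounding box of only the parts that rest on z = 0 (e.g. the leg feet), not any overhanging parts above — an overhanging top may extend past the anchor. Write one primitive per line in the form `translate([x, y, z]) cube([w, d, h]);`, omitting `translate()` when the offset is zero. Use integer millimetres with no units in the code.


translate([392, 125, 0]) cube([4691, 67, 308]);


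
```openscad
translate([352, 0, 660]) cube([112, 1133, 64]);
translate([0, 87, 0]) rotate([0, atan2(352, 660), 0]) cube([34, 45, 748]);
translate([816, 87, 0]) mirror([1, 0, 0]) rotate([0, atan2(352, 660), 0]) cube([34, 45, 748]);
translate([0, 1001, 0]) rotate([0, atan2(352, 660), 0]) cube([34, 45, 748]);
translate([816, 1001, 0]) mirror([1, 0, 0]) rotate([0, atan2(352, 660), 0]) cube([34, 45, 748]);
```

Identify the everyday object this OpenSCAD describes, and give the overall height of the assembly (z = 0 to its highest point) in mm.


A sawhorse. The overall height is 724 mm.

A beam across two mirrored pairs of raked legs — a sawhorse. The beam's underside is at z = 660 (matching the legs' vertical rise in atan2(352, 660)) and the beam is 64 mm tall, so its top is at 660 + 64 = 724 mm. The raked legs top out at the beam's underside, so that is the highest point.


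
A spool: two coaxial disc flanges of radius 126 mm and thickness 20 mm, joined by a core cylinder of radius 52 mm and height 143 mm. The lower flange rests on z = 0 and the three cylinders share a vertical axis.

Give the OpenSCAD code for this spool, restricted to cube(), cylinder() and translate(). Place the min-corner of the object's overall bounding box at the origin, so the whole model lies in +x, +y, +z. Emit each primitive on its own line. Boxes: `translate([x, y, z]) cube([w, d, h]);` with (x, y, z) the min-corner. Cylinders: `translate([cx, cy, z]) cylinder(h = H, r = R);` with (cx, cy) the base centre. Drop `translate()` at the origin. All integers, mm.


translate([126, 126, 0]) cylinder(h = 20, r = 126);
translate([126, 126, 20]) cylinder(h = 143, r = 52);
translate([126, 126, 163]) cylinder(h = 20, r = 126);


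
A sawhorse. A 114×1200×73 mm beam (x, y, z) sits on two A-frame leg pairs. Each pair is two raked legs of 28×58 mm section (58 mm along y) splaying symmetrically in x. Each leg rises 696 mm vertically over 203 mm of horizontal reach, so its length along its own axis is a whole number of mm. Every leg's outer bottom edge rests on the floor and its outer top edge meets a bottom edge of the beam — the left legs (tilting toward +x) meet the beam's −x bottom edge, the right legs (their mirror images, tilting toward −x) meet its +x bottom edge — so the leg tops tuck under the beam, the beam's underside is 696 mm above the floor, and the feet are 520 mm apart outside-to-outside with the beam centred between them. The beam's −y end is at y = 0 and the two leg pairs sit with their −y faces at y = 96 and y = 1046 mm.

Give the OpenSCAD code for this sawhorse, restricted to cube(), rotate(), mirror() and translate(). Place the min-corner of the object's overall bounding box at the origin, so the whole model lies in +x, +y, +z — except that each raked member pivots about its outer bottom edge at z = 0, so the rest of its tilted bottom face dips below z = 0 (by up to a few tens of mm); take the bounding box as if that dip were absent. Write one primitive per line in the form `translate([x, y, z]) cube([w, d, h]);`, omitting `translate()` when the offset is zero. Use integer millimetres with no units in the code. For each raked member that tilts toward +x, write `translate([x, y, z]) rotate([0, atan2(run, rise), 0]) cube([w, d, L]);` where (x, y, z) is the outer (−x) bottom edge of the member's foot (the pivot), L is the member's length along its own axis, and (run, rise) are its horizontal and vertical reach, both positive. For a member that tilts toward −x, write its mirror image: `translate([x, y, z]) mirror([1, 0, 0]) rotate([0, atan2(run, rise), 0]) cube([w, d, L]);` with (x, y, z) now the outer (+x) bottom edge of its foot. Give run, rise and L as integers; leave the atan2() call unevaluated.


// leg length = √(203² + 696²) = 725
// right-leg outer foot x = 2·203 + 114 = 520
// beam min-corner = (203, 0, 696)
translate([203, 0, 696]) cube([114, 1200, 73]);
translate([0, 96, 0]) rotate([0, atan2(203, 696), 0]) cube([28, 58, 725]);
translate([520, 96, 0]) mirror([1, 0, 0]) rotate([0, atan2(203, 696), 0]) cube([28, 58, 725]);
translate([0, 1046, 0]) rotate([0, atan2(203, 696), 0]) cube([28, 58, 725]);
translate([520, 1046, 0]) mirror([1, 0, 0]) rotate([0, atan2(203, 696), 0]) cube([28, 58, 725]);
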